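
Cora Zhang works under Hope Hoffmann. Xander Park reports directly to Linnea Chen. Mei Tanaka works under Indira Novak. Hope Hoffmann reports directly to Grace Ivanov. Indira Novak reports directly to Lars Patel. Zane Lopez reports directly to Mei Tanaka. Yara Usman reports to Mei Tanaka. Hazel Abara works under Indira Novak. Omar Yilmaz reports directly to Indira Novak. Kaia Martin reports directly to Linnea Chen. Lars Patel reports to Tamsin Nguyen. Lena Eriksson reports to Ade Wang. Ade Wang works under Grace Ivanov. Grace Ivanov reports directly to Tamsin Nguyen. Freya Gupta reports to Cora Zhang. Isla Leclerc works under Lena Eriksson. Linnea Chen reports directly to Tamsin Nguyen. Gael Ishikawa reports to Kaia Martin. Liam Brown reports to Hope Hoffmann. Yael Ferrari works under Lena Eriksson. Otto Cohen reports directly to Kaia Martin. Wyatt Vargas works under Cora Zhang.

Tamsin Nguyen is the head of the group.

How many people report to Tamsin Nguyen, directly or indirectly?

22

Tamsin Nguyen directly manages Lars Patel, Grace Ivanov, Linnea Chen. Under Lars Patel: Indira Novak, Omar Yilmaz, Mei Tanaka, Zane Lopez, Yara Usman, Hazel Abara (6). Under Grace Ivanov: Ade Wang, Lena Eriksson, Yael Ferrari, Isla Leclerc, Hope Hoffmann, Liam Brown, Cora Zhang, Wyatt Vargas, Freya Gupta (9). Under Linnea Chen: Kaia Martin, Otto Cohen, Gael Ishikawa, Xander Park (4). So Tamsin Nguyen's organization is 3 direct reports plus everyone under them: 7 + 10 + 5 = 22.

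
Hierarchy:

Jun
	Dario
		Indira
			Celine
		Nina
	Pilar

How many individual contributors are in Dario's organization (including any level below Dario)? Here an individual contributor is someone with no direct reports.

The people in Dario's organization with no one reporting to them are Nina, Celine. That is 2.

2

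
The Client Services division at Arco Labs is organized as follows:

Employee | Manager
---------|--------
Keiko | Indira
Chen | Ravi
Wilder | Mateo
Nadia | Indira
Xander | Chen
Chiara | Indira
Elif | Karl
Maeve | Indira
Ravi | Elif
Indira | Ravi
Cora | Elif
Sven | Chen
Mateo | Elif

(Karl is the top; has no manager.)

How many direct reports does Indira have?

4

Indira directly manages Chiara, Keiko, Nadia, Maeve. That is 4 direct reports.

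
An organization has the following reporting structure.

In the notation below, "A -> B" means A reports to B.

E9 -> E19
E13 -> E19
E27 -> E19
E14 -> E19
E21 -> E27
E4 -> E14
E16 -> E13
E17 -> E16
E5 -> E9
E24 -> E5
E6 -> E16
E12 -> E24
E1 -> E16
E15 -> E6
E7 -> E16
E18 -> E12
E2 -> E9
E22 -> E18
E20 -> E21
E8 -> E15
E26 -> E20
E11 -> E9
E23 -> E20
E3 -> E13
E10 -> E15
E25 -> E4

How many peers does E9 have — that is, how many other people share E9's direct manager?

E9 reports to E19. E19's other direct reports are E13, E27, E14 — 3 peers.

3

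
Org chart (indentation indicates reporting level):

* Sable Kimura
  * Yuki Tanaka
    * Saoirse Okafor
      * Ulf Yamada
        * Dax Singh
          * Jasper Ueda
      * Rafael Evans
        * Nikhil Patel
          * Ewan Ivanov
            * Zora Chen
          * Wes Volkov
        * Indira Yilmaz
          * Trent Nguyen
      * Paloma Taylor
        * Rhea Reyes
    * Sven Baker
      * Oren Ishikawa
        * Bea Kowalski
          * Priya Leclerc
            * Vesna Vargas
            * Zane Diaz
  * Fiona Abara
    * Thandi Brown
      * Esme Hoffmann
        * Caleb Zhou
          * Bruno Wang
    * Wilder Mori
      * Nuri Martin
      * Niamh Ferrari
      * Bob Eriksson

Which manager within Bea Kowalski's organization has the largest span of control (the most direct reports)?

Direct-report counts within Bea Kowalski's organization: Bea Kowalski has 1; Priya Leclerc has 2. The largest is 2, held by Priya Leclerc.

Priya Leclerc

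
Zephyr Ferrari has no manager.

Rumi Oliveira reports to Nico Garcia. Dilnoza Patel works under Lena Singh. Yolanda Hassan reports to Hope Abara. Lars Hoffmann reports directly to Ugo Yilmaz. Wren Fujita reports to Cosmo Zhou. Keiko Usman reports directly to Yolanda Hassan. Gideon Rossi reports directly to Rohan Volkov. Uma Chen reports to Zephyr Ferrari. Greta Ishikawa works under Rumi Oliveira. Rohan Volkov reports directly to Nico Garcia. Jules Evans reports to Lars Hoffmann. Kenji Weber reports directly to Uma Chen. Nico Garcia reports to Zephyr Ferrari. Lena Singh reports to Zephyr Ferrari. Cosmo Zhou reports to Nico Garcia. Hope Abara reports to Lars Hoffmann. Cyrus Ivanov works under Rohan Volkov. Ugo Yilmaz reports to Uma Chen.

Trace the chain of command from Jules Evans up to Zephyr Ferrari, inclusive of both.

Jules Evans -> Lars Hoffmann -> Ugo Yilmaz -> Uma Chen -> Zephyr Ferrari

Jules Evans reports to Lars Hoffmann. Lars Hoffmann reports to Ugo Yilmaz. Ugo Yilmaz reports to Uma Chen. Uma Chen reports to Zephyr Ferrari. Zephyr Ferrari is at the top.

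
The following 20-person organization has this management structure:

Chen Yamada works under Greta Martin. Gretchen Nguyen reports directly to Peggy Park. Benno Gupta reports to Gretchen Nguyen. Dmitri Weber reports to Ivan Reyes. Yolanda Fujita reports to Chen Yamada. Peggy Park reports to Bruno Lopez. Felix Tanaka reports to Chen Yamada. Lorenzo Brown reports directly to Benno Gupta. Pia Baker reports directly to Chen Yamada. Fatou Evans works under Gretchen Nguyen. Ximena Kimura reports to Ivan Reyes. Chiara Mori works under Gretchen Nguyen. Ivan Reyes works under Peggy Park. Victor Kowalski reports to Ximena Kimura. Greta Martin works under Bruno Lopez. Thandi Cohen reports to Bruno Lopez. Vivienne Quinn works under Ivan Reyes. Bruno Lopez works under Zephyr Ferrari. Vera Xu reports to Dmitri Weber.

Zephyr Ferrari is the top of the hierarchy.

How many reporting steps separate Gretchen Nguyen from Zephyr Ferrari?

Chain from Gretchen Nguyen up to Zephyr Ferrari: Gretchen Nguyen → Peggy Park → Bruno Lopez → Zephyr Ferrari. That is 3 steps up, so Gretchen Nguyen is 3 levels below Zephyr Ferrari.

3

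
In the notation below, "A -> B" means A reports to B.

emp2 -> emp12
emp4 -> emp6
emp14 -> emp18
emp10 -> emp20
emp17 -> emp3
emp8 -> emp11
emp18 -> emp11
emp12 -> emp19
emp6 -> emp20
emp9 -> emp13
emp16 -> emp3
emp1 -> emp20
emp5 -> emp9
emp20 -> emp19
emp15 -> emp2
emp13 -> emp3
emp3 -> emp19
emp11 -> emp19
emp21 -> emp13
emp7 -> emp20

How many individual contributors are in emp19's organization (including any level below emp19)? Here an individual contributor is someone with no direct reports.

The people in emp19's organization with no one reporting to them are emp8, emp14, emp17, emp16, emp21, emp5, emp15, emp7, emp4, emp10, emp1. That is 11.

11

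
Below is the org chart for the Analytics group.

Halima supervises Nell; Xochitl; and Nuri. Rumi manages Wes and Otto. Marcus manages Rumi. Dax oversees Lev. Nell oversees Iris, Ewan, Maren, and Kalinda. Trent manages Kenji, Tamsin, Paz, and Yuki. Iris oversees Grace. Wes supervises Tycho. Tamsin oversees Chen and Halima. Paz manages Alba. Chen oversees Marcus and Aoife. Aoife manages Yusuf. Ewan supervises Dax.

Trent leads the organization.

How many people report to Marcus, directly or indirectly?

Marcus directly manages Rumi. Under Rumi: Otto, Wes, Tycho (3). That's 4 in total.

4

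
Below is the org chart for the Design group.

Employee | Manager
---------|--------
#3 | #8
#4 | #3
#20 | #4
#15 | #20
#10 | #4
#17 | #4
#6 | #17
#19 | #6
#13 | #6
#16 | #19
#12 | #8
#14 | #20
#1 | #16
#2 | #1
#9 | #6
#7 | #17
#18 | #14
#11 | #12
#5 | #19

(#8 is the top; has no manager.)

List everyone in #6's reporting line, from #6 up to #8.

#6 reports to #17. #17 reports to #4. #4 reports to #3. #3 reports to #8. #8 is at the top.

#6 -> #17 -> #4 -> #3 -> #8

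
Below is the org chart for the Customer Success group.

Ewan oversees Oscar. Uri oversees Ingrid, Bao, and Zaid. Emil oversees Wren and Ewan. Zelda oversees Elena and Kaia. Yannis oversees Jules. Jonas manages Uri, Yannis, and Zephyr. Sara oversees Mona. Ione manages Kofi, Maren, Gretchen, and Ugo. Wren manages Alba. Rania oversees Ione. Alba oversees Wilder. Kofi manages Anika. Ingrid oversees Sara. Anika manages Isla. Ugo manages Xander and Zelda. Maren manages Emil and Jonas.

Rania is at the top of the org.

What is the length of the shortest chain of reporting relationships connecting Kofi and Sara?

Kofi is 1 level below Ione, and Sara is 5 levels below Ione (their lowest common manager). The shortest path runs up from Kofi to Ione and back down to Sara: 1 + 5 = 6 links.

6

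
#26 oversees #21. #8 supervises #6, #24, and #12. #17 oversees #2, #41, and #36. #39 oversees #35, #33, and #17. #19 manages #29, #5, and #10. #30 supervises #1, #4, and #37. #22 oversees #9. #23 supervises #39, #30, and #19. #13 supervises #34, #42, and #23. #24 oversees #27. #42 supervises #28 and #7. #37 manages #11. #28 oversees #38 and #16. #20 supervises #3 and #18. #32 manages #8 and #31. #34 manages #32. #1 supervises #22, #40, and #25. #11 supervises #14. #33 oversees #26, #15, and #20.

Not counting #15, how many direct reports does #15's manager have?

#15 reports to #33. #33's other direct reports are #20, #26 — 2 peers.

2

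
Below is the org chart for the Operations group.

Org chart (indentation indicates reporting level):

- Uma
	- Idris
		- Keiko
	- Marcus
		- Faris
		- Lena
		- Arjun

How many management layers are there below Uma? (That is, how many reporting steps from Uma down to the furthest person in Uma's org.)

The longest chain under Uma runs Uma → Marcus → Arjun, which is 2 levels below Uma.

2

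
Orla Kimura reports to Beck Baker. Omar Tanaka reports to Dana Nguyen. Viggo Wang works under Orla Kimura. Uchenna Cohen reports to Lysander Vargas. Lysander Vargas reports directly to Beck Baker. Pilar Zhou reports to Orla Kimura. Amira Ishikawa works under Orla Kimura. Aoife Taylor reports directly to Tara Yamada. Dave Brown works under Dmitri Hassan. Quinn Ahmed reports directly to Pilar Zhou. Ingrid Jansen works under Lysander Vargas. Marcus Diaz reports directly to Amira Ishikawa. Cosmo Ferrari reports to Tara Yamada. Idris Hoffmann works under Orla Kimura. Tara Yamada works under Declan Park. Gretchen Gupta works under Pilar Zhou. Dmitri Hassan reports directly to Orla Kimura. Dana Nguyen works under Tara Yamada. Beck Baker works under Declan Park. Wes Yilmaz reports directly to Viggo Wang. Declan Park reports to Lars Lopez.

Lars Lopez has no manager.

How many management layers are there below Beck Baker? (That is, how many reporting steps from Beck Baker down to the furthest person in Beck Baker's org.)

The longest chain under Beck Baker runs Beck Baker → Orla Kimura → Dmitri Hassan → Dave Brown, which is 3 levels below Beck Baker.

3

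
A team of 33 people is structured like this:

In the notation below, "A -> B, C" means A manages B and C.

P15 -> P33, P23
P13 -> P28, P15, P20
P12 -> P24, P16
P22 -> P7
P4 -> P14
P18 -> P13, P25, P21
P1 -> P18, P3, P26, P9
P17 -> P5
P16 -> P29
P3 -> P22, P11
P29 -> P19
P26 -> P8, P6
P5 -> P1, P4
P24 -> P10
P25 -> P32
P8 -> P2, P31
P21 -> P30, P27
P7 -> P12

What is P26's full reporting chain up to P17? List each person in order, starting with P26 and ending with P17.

P26 reports to P1. P1 reports to P5. P5 reports to P17. P17 is at the top.

P26 -> P1 -> P5 -> P17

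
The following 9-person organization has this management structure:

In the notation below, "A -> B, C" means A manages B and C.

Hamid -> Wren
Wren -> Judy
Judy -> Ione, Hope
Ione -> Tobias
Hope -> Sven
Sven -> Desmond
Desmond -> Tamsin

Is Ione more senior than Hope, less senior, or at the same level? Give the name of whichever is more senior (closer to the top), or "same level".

Both Ione and Hope are 3 levels below Hamid.

same level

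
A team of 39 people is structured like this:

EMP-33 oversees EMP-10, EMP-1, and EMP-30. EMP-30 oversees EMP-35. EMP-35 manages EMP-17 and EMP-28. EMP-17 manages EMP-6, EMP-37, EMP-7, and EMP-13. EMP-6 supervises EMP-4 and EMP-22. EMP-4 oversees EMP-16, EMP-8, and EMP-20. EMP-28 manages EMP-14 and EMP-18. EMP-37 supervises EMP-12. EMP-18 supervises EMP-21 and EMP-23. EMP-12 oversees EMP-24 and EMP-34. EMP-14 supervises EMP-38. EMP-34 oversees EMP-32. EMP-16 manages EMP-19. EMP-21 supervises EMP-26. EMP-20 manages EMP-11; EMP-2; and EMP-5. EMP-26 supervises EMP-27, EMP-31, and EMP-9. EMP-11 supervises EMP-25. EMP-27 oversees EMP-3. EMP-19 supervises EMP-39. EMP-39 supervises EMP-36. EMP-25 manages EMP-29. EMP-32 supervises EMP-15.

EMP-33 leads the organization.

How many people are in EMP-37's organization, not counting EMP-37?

EMP-37 directly manages EMP-12. Under EMP-12: EMP-24, EMP-34, EMP-32, EMP-15 (4). That's 5 in total.

5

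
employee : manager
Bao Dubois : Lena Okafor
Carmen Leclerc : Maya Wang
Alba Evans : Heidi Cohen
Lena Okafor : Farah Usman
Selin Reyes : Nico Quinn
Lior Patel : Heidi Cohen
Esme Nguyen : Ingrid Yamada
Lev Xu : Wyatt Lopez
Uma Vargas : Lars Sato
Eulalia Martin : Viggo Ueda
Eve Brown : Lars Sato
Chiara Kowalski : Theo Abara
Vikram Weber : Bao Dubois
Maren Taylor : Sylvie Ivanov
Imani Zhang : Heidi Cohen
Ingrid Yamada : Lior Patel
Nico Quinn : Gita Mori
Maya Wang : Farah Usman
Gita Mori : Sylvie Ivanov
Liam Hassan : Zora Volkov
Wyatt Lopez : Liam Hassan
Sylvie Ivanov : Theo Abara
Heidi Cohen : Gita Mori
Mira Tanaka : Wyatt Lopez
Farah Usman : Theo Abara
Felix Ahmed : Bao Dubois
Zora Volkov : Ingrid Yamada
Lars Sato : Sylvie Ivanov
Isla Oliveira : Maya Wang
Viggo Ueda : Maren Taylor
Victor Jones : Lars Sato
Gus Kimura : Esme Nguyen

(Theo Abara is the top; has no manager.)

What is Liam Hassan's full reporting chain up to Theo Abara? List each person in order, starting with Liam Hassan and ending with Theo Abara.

Liam Hassan reports to Zora Volkov. Zora Volkov reports to Ingrid Yamada. Ingrid Yamada reports to Lior Patel. Lior Patel reports to Heidi Cohen. Heidi Cohen reports to Gita Mori. Gita Mori reports to Sylvie Ivanov. Sylvie Ivanov reports to Theo Abara. Theo Abara is at the top.

Liam Hassan -> Zora Volkov -> Ingrid Yamada -> Lior Patel -> Heidi Cohen -> Gita Mori -> Sylvie Ivanov -> Theo Abara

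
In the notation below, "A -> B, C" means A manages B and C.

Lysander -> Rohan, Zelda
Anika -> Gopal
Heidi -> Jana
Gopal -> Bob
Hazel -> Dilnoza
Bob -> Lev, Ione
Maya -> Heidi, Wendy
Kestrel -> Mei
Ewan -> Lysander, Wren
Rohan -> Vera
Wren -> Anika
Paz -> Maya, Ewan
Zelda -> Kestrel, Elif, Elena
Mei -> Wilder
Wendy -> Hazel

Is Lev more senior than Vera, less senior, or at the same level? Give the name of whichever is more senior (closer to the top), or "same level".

Vera

Lev is 6 levels below Paz; Vera is 4. Vera is higher.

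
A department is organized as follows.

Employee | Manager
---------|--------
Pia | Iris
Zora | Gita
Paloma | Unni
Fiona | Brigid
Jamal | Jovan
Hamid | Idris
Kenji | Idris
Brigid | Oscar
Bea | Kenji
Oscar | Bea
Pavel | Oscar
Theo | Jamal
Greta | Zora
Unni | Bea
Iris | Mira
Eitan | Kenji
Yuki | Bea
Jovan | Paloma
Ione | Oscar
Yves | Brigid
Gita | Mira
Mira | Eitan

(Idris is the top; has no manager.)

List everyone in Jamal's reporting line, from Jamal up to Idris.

Jamal reports to Jovan. Jovan reports to Paloma. Paloma reports to Unni. Unni reports to Bea. Bea reports to Kenji. Kenji reports to Idris. Idris is at the top.

Jamal -> Jovan -> Paloma -> Unni -> Bea -> Kenji -> Idris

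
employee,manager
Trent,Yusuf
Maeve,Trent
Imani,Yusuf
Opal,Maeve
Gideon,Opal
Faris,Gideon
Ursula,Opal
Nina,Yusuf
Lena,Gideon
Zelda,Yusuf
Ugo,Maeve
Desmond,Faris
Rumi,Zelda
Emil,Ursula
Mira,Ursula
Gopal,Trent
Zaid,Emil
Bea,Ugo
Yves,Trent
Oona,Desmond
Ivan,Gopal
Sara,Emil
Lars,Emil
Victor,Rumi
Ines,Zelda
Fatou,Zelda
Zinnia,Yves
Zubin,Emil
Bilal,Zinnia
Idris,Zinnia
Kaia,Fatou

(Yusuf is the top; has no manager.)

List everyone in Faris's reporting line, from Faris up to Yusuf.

Faris -> Gideon -> Opal -> Maeve -> Trent -> Yusuf

Faris reports to Gideon. Gideon reports to Opal. Opal reports to Maeve. Maeve reports to Trent. Trent reports to Yusuf. Yusuf is at the top.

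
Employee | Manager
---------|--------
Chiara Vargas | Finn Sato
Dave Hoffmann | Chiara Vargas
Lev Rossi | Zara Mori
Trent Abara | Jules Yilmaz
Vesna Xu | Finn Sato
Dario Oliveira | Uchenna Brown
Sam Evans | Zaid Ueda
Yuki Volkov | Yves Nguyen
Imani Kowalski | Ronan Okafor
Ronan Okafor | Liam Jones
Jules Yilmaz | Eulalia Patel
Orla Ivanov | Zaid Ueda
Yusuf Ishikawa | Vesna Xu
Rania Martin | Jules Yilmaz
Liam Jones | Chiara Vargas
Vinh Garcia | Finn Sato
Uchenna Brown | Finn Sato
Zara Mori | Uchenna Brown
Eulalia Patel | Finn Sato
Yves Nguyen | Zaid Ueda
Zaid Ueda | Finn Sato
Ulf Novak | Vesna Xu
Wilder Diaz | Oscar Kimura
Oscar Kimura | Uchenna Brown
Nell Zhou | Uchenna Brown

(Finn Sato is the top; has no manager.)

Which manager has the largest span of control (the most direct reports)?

Direct-report counts: Finn Sato has 6; Chiara Vargas has 2; Liam Jones has 1; Ronan Okafor has 1; Eulalia Patel has 1; Jules Yilmaz has 2; Zaid Ueda has 3; Yves Nguyen has 1; Uchenna Brown has 4; Zara Mori has 1; Oscar Kimura has 1; Vesna Xu has 2. The largest is 6, held by Finn Sato.

Finn Sato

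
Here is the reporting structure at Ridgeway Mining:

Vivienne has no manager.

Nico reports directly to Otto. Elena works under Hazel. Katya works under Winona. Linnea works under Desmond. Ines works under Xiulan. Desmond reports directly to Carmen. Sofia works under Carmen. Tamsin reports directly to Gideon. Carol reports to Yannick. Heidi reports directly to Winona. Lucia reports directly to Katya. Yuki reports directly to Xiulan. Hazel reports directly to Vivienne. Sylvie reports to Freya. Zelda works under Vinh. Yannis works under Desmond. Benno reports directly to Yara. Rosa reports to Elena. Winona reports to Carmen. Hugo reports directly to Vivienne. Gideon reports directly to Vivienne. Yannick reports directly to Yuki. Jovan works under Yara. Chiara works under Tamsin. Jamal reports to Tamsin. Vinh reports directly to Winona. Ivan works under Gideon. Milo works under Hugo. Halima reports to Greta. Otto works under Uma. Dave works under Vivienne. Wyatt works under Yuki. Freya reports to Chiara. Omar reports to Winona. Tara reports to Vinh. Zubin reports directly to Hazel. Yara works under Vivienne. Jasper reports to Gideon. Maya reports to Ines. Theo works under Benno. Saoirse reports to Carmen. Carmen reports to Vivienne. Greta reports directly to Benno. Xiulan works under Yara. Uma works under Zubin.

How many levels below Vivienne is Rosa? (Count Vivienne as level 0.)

3

Chain from Rosa up to Vivienne: Rosa → Elena → Hazel → Vivienne. That is 3 steps up, so Rosa is 3 levels below Vivienne.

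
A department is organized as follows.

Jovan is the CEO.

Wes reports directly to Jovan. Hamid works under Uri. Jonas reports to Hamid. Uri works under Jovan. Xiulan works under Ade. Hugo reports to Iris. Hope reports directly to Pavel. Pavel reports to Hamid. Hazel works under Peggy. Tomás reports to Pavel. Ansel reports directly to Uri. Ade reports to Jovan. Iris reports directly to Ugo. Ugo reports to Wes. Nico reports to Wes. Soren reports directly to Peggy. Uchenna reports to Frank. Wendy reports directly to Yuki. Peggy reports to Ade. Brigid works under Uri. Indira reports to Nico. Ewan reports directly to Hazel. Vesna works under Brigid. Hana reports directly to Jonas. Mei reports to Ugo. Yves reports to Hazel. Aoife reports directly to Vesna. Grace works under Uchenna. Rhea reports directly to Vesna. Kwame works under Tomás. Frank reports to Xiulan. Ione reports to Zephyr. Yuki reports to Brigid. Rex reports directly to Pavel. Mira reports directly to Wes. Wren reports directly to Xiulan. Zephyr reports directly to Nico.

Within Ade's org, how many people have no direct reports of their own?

The people in Ade's organization with no one reporting to them are Soren, Yves, Ewan, Wren, Grace. That is 5.

5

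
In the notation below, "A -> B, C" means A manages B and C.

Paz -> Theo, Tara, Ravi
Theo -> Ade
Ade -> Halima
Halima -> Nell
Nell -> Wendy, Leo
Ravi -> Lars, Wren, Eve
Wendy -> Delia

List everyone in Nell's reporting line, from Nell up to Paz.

Nell -> Halima -> Ade -> Theo -> Paz

Nell reports to Halima. Halima reports to Ade. Ade reports to Theo. Theo reports to Paz. Paz is at the top.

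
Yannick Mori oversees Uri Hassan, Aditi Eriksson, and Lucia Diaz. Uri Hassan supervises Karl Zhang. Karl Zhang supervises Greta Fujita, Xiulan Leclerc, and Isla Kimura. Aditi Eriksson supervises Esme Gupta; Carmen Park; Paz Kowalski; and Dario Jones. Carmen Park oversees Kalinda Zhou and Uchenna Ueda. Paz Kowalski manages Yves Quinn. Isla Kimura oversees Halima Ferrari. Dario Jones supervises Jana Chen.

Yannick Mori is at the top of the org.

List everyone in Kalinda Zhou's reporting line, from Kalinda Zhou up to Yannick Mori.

Kalinda Zhou reports to Carmen Park. Carmen Park reports to Aditi Eriksson. Aditi Eriksson reports to Yannick Mori. Yannick Mori is at the top.

Kalinda Zhou -> Carmen Park -> Aditi Eriksson -> Yannick Mori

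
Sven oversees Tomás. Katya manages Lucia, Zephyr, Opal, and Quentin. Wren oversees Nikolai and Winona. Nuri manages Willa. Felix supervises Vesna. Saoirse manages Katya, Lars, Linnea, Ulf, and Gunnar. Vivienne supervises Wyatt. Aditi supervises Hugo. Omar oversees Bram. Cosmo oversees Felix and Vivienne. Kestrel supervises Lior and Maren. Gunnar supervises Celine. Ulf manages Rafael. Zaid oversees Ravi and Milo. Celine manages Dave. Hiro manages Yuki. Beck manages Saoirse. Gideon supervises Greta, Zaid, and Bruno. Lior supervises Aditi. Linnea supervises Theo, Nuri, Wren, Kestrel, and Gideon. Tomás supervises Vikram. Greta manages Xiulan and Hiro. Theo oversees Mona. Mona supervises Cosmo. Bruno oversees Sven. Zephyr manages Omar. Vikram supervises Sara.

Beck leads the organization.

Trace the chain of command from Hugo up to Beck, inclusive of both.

Hugo -> Aditi -> Lior -> Kestrel -> Linnea -> Saoirse -> Beck

Hugo reports to Aditi. Aditi reports to Lior. Lior reports to Kestrel. Kestrel reports to Linnea. Linnea reports to Saoirse. Saoirse reports to Beck. Beck is at the top.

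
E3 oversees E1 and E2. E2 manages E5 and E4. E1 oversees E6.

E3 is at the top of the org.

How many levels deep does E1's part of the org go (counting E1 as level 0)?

The longest chain under E1 runs E1 → E6, which is 1 level below E1.

1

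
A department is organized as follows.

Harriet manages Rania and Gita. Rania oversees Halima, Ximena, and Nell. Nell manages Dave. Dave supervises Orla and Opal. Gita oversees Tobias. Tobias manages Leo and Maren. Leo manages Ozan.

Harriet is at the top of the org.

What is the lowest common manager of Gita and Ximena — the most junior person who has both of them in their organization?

Harriet

Gita's chain of managers is Harriet. Ximena's chain of managers is Rania, Harriet. The first manager that appears in both chains is Harriet.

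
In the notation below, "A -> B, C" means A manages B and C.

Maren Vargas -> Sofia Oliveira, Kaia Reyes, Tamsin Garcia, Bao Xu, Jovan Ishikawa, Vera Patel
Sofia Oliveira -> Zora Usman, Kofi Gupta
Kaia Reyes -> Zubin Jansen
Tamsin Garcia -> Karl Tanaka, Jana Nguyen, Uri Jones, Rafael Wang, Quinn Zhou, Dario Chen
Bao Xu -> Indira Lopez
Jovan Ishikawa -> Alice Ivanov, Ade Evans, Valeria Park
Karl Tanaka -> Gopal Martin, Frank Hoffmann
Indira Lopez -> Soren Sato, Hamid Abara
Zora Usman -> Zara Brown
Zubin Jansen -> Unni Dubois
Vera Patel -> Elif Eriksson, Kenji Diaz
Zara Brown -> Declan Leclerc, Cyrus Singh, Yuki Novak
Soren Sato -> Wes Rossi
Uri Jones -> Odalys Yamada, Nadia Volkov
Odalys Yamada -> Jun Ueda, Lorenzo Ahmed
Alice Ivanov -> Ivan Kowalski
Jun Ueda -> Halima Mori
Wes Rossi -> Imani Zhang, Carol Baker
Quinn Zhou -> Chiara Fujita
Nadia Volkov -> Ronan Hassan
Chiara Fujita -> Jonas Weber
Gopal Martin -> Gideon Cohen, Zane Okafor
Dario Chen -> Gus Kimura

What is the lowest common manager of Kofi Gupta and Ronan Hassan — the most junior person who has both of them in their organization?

Maren Vargas

Kofi Gupta's chain of managers is Sofia Oliveira, Maren Vargas. Ronan Hassan's chain of managers is Nadia Volkov, Uri Jones, Tamsin Garcia, Maren Vargas. The first manager that appears in both chains is Maren Vargas.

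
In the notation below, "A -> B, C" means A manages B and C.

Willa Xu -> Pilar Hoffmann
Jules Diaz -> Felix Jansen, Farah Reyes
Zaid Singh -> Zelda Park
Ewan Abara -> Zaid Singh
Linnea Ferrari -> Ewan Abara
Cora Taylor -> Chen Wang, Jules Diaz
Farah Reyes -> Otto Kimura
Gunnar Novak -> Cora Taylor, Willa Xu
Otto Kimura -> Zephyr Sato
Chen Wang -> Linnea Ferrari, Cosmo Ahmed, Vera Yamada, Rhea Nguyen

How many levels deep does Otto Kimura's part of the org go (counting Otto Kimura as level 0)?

The longest chain under Otto Kimura runs Otto Kimura → Zephyr Sato, which is 1 level below Otto Kimura.

1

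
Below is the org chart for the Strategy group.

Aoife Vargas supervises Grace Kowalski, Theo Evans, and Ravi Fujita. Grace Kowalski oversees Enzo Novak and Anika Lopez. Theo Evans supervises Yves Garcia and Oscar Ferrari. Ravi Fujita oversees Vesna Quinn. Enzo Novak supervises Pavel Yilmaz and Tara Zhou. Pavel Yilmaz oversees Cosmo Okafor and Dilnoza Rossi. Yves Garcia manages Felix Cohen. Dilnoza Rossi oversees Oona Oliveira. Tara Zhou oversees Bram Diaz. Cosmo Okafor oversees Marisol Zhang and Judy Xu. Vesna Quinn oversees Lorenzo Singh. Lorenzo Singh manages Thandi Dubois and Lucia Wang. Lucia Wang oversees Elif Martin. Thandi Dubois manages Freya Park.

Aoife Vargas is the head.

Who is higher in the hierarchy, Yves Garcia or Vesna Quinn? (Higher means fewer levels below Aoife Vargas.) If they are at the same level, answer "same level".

Both Yves Garcia and Vesna Quinn are 2 levels below Aoife Vargas.

same level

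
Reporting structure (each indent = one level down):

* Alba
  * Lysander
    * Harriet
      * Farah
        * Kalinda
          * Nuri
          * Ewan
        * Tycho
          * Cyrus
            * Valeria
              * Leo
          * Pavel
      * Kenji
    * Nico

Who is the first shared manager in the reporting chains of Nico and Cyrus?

Lysander

Nico's chain of managers is Lysander, Alba. Cyrus's chain of managers is Tycho, Farah, Harriet, Lysander, Alba. The first manager that appears in both chains is Lysander.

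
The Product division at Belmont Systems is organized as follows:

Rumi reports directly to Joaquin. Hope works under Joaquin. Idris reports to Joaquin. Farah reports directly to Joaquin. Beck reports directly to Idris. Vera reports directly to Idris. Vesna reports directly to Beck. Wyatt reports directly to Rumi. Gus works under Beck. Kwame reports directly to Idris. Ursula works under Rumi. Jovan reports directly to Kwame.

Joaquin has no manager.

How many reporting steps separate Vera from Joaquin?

Chain from Vera up to Joaquin: Vera → Idris → Joaquin. That is 2 steps up, so Vera is 2 levels below Joaquin.

2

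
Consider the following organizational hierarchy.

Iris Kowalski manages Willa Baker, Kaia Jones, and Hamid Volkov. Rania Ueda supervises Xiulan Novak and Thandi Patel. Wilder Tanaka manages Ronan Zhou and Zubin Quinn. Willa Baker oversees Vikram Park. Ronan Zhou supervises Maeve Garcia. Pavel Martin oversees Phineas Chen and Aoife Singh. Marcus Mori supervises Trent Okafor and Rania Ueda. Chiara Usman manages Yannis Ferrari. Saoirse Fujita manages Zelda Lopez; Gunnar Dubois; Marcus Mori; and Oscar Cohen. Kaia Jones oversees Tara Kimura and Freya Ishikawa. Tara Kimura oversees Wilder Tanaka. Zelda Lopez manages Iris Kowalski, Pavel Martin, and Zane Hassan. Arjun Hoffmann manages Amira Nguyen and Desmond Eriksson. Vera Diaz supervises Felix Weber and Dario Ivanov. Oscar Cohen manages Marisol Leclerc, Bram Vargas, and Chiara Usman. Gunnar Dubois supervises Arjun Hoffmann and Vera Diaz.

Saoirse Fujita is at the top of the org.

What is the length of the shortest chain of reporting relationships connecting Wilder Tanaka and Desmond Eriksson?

8

Wilder Tanaka is 5 levels below Saoirse Fujita, and Desmond Eriksson is 3 levels below Saoirse Fujita (their lowest common manager). The shortest path runs up from Wilder Tanaka to Saoirse Fujita and back down to Desmond Eriksson: 5 + 3 = 8 links.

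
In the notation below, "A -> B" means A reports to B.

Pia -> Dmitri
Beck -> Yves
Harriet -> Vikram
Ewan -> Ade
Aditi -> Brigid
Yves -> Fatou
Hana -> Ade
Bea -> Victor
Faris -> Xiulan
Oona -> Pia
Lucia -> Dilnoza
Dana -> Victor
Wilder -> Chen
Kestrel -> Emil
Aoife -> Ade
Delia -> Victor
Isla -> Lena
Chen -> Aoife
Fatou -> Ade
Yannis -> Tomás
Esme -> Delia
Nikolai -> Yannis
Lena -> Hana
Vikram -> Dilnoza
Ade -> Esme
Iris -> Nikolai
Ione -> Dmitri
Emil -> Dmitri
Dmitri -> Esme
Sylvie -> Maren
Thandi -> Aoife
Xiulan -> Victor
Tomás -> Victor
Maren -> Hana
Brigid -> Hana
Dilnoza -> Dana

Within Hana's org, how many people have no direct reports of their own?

The people in Hana's organization with no one reporting to them are Sylvie, Isla, Aditi. That is 3.

3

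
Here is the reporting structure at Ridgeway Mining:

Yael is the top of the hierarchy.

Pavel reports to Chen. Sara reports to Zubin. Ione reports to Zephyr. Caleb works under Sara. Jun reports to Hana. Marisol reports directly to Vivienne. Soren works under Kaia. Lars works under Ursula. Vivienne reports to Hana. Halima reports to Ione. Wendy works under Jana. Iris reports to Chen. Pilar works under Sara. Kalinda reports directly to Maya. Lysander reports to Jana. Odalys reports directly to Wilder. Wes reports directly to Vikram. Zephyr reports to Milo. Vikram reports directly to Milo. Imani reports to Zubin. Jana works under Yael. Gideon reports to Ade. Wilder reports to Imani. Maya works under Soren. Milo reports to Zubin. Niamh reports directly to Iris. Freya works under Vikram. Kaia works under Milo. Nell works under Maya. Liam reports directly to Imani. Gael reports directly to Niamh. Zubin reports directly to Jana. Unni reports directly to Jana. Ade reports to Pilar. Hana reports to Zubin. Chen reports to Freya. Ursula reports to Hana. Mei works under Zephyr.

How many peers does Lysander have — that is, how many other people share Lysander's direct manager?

Lysander reports to Jana. Jana's other direct reports are Zubin, Unni, Wendy — 3 peers.

3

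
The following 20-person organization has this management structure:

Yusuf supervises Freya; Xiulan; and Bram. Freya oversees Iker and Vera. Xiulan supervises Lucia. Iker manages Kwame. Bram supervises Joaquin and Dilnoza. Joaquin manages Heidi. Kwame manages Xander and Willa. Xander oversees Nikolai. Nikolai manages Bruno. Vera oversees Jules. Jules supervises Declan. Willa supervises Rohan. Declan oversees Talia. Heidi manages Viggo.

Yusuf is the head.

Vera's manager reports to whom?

Vera reports to Freya, and Freya reports to Yusuf. So Vera's skip-level manager is Yusuf.

Yusuf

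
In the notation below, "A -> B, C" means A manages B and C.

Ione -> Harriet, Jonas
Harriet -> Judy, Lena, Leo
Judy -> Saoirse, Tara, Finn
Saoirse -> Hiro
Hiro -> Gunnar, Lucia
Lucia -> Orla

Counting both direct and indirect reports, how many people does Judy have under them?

7

Judy directly manages Saoirse, Tara, Finn. Under Saoirse: Hiro, Lucia, Orla, Gunnar (4). Tara has no reports. Finn has no reports. So Judy's organization is 3 direct reports plus everyone under them: 5 + 1 + 1 = 7.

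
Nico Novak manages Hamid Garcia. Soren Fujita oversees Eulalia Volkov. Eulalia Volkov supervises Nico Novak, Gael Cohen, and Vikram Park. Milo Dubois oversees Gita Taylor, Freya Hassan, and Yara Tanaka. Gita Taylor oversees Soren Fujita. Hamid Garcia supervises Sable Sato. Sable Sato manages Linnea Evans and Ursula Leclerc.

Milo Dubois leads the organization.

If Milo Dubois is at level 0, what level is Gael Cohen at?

4

Chain from Gael Cohen up to Milo Dubois: Gael Cohen → Eulalia Volkov → Soren Fujita → Gita Taylor → Milo Dubois. That is 4 steps up, so Gael Cohen is 4 levels below Milo Dubois.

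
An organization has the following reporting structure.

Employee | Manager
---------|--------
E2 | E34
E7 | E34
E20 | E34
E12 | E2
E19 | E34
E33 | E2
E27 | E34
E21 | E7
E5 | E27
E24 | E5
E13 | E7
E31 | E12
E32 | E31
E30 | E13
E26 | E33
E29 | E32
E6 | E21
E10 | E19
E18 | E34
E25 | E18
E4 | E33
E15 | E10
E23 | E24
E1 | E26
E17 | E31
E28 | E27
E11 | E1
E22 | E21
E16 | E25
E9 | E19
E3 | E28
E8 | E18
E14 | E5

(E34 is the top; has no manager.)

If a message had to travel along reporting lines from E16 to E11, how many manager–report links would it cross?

E16 is 3 levels below E34, and E11 is 5 levels below E34 (their lowest common manager). The shortest path runs up from E16 to E34 and back down to E11: 3 + 5 = 8 links.

8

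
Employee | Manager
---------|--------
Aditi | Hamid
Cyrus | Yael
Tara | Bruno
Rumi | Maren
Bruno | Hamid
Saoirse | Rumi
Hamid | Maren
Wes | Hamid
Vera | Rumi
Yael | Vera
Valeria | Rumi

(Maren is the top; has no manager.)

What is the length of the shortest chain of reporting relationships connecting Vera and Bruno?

Vera is 2 levels below Maren, and Bruno is 2 levels below Maren (their lowest common manager). The shortest path runs up from Vera to Maren and back down to Bruno: 2 + 2 = 4 links.

4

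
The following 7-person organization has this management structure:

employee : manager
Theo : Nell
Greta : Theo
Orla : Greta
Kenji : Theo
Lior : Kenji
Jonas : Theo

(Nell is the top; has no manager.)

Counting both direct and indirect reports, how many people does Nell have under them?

6

Nell directly manages Theo. Under Theo: Jonas, Kenji, Lior, Greta, Orla (5). That's 6 in total.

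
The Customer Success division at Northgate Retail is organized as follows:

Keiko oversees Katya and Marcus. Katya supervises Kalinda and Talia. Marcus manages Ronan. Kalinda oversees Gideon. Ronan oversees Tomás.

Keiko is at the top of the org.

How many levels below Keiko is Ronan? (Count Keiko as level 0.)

Chain from Ronan up to Keiko: Ronan → Marcus → Keiko. That is 2 steps up, so Ronan is 2 levels below Keiko.

2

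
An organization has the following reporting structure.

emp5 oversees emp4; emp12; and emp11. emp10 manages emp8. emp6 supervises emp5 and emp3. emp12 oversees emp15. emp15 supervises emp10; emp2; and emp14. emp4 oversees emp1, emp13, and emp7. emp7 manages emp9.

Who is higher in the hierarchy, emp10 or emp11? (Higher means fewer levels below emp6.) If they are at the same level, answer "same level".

emp10 is 4 levels below emp6; emp11 is 2. emp11 is higher.

emp11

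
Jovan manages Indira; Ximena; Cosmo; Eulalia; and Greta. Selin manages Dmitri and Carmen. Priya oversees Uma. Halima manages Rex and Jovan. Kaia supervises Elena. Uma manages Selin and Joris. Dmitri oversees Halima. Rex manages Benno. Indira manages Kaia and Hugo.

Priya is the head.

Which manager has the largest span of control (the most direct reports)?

Direct-report counts: Priya has 1; Uma has 2; Selin has 2; Dmitri has 1; Halima has 2; Rex has 1; Jovan has 5; Indira has 2; Kaia has 1. The largest is 5, held by Jovan.

Jovan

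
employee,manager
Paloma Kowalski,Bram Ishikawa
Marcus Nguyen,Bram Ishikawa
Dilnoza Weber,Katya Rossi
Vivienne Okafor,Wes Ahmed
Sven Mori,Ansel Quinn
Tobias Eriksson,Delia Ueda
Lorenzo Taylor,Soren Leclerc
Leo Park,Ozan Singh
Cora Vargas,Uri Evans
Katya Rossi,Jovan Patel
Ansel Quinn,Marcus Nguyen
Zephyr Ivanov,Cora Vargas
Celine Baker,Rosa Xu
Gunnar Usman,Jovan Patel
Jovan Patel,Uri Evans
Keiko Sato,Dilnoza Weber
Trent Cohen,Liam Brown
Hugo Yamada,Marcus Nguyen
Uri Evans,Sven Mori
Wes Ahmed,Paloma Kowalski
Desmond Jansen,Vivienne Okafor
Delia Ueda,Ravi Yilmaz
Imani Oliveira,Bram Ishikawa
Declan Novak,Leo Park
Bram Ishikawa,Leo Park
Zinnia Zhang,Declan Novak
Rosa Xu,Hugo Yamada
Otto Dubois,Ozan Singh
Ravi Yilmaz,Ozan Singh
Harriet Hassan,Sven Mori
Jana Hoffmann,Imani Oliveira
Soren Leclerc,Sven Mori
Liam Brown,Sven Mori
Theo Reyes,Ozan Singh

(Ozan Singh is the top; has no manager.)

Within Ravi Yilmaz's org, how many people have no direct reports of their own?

The only person in Ravi Yilmaz's organization with no one reporting to them is Tobias Eriksson. That is 1.

1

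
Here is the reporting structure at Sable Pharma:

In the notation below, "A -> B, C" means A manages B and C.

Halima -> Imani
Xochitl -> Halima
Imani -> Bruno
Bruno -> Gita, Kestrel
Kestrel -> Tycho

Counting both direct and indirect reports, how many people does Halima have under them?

Halima directly manages Imani. Under Imani: Bruno, Kestrel, Tycho, Gita (4). That's 5 in total.

5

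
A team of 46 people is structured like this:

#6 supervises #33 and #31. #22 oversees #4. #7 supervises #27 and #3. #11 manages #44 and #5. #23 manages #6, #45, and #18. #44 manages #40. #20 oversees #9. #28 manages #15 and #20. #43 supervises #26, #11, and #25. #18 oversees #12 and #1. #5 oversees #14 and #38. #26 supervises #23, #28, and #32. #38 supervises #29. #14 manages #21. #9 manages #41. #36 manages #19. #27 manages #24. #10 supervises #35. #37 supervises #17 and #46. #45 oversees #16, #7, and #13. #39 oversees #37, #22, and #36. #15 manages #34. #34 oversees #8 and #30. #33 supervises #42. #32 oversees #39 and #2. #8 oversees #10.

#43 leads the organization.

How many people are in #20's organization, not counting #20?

2

#20 directly manages #9. Under #9: #41 (1). That's 2 in total.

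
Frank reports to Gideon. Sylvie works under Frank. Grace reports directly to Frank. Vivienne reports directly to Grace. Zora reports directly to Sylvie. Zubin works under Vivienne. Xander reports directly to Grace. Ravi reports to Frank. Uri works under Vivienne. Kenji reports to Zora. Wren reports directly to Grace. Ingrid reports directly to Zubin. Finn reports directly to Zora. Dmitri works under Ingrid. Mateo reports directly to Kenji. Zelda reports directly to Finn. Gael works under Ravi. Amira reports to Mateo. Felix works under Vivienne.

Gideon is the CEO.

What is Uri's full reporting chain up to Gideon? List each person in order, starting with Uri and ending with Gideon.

Uri reports to Vivienne. Vivienne reports to Grace. Grace reports to Frank. Frank reports to Gideon. Gideon is at the top.

Uri -> Vivienne -> Grace -> Frank -> Gideon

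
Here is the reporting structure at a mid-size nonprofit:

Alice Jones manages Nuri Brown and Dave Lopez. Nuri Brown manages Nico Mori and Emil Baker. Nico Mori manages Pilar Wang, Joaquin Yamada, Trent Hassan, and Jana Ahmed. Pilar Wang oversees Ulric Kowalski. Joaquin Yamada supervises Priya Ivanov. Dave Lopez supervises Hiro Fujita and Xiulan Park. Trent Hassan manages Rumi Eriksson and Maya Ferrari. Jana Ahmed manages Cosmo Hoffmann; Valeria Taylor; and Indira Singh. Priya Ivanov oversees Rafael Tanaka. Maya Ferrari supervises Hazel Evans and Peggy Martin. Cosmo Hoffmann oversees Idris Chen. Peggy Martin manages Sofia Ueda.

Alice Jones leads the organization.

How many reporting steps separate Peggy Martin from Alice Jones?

5

Chain from Peggy Martin up to Alice Jones: Peggy Martin → Maya Ferrari → Trent Hassan → Nico Mori → Nuri Brown → Alice Jones. That is 5 steps up, so Peggy Martin is 5 levels below Alice Jones.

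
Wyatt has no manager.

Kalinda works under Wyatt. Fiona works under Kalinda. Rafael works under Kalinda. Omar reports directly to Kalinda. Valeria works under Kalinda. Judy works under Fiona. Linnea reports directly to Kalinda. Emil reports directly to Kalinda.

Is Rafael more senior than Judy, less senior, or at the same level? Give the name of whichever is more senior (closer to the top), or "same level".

Rafael is 2 levels below Wyatt; Judy is 3. Rafael is higher.

Rafael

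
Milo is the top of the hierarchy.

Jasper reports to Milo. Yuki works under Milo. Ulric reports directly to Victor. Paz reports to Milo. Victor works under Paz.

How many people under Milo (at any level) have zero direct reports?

The people in Milo's organization with no one reporting to them are Jasper, Yuki, Ulric. That is 3.

3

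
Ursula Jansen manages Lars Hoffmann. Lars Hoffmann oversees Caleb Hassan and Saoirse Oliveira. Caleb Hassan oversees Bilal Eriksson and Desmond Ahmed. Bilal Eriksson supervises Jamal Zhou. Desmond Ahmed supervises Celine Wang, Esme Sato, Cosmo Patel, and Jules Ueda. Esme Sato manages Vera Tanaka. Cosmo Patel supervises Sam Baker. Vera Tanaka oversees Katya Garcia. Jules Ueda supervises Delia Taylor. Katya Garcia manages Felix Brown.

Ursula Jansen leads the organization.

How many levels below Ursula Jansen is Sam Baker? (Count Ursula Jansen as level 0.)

5

Chain from Sam Baker up to Ursula Jansen: Sam Baker → Cosmo Patel → Desmond Ahmed → Caleb Hassan → Lars Hoffmann → Ursula Jansen. That is 5 steps up, so Sam Baker is 5 levels below Ursula Jansen.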